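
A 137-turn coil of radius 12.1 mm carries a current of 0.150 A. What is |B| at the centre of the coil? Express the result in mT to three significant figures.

For an N-turn flat coil, B = Nμ₀I/(2R) with R = 0.0121 m.
B = 137 × 7.79×10⁻⁶ T = 1.07×10⁻³ T.

B ≈ 1.07 mT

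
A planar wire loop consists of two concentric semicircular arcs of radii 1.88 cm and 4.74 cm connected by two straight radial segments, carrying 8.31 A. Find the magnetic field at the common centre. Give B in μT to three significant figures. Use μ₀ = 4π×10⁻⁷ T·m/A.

The radial connectors point toward the centre, so dl × r̂ = 0 and they contribute nothing.
Each semicircle gives μ₀I/(4R): inner arc 1.39×10⁻⁴ T, outer arc 5.51×10⁻⁵ T.
The two arcs carry current in opposite angular senses, so their fields oppose: B = |1.39×10⁻⁴ − 5.51×10⁻⁵| = 8.38×10⁻⁵ T.

B ≈ 83.8 μT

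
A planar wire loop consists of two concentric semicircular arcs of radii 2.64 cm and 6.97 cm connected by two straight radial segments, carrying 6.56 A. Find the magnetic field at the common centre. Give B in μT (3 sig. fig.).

B ≈ 48.5 μT

The radial connectors point toward the centre, so dl × r̂ = 0 and they contribute nothing.
Each semicircle gives μ₀I/(4R): inner arc 7.81×10⁻⁵ T, outer arc 2.96×10⁻⁵ T.
The two arcs carry current in opposite angular senses, so their fields oppose: B = |7.81×10⁻⁵ − 2.96×10⁻⁵| = 4.85×10⁻⁵ T.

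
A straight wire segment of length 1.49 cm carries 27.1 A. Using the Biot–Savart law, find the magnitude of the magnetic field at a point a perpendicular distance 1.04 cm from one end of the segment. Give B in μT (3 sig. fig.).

B ≈ 214 μT

For a finite straight segment, B = (μ₀I/4πd)(sinθ₁ + sinθ₂), where θ₁, θ₂ are the angles from the perpendicular to each end.
The perpendicular foot is at one end, so the two end-offsets along the wire are 0 and L = 0.0149 m.
sinθ₁ = 0/√(0²+0.0104²) = 0.0000; sinθ₂ = 0.0149/√(0.0149²+0.0104²) = 0.8200.
B = (4π×10⁻⁷ × 27.1) / (4π × 0.0104) × (0.0000 + 0.8200) = 2.14×10⁻⁴ T.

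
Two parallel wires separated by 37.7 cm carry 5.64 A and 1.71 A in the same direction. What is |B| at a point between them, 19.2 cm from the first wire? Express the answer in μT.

Each long wire gives B = μ₀I/(2πd). Distances are d₁ = 0.192 m and d₂ = 0.185 m.
B₁ = 5.87×10⁻⁶ T, B₂ = 1.85×10⁻⁶ T.
Between parallel currents the two contributions point in opposite directions, so they subtract. B = |B₁ − B₂| = |5.87×10⁻⁶ − 1.85×10⁻⁶| = 4.03×10⁻⁶ T.

B ≈ 4.03 μT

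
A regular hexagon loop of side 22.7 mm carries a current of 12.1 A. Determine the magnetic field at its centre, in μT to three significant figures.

Each side is a finite straight segment at perpendicular distance d = a/(2 tan(π/6)) = 0.01966 m from the centre, with end-angles ±π/6.
One side contributes B₁ = (μ₀I/4πd)·2 sin(π/6) = 6.16×10⁻⁵ T.
All 6 sides add in the same direction: B = 6 × 6.16×10⁻⁵ = 3.69×10⁻⁴ T.

B ≈ 369 μT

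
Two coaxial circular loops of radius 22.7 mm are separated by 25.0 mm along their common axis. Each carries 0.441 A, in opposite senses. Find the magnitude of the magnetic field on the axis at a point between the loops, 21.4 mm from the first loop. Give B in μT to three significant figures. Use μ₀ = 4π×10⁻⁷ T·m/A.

B ≈ 7.06 μT

Each loop contributes B = μ₀IR²/[2(R²+z²)^(3/2)] on the axis, with z measured from that loop.
Loop 1 (z = 0.0214 m): B₁ = 4.70×10⁻⁶ T. Loop 2 (z = 0.0036 m): B₂ = 1.18×10⁻⁵ T.
The fields oppose: B = |B₁ − B₂| = 7.06×10⁻⁶ T.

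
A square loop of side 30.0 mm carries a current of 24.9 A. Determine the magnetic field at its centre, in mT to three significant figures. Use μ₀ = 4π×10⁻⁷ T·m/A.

Each side is a finite straight segment at perpendicular distance d = a/(2 tan(π/4)) = 0.015 m from the centre, with end-angles ±π/4.
One side contributes B₁ = (μ₀I/4πd)·2 sin(π/4) = 2.35×10⁻⁴ T.
All 4 sides add in the same direction: B = 4 × 2.35×10⁻⁴ = 9.39×10⁻⁴ T.

B ≈ 0.939 mT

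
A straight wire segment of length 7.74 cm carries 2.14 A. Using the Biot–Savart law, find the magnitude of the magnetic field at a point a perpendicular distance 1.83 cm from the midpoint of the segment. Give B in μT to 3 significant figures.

B ≈ 21.1 μT

For a finite straight segment, B = (μ₀I/4πd)(sinθ₁ + sinθ₂), where θ₁, θ₂ are the angles from the perpendicular to each end.
The perpendicular from the point meets the wire at its midpoint, so each end is L/2 = 0.0387 m away along the wire.
sinθ₁ = 0.0387/√(0.0387²+0.0183²) = 0.9040; sinθ₂ = 0.0387/√(0.0387²+0.0183²) = 0.9040.
B = (4π×10⁻⁷ × 2.14) / (4π × 0.0183) × (0.9040 + 0.9040) = 2.11×10⁻⁵ T.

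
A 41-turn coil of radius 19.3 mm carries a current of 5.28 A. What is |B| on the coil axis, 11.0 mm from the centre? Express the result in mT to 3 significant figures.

For an N-turn flat coil, B = Nμ₀IR²/[2(R²+z²)^(3/2)] with R = 0.0193 m, z = 0.011 m.
B = 41 × 1.13×10⁻⁴ T = 4.62×10⁻³ T.

B ≈ 4.62 mT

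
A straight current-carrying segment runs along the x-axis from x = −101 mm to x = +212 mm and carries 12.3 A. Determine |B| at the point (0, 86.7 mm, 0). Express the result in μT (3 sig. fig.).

For a finite straight segment, B = (μ₀I/4πd)(sinθ₁ + sinθ₂), where θ₁, θ₂ are the angles from the perpendicular to each end.
The perpendicular distance is d = 0.0867 m; the end-offsets along the wire are a = 0.101 m and b = 0.212 m.
sinθ₁ = 0.101/√(0.101²+0.0867²) = 0.7588; sinθ₂ = 0.212/√(0.212²+0.0867²) = 0.9256.
B = (4π×10⁻⁷ × 12.3) / (4π × 0.0867) × (0.7588 + 0.9256) = 2.39×10⁻⁵ T.

B ≈ 23.9 μT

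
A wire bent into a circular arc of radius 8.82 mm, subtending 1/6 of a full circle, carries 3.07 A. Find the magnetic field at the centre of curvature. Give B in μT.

B ≈ 36.5 μT

The Biot–Savart field of a circular arc at its centre is B = μ₀Iφ/(4πR), with φ = 1.047 rad.
B = (4π×10⁻⁷ × 3.07 × 1.047) / (4π × 0.00882) = 3.65×10⁻⁵ T.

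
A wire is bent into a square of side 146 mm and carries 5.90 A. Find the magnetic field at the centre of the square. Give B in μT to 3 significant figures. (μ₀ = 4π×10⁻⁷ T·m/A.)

B ≈ 45.7 μT

Each side is a finite straight segment at perpendicular distance d = a/(2 tan(π/4)) = 0.073 m from the centre, with end-angles ±π/4.
One side contributes B₁ = (μ₀I/4πd)·2 sin(π/4) = 1.14×10⁻⁵ T.
All 4 sides add in the same direction: B = 4 × 1.14×10⁻⁵ = 4.57×10⁻⁵ T.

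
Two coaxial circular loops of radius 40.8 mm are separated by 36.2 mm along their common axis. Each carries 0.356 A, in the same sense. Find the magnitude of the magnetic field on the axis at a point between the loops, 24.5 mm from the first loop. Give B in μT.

B ≈ 8.32 μT

Each loop contributes B = μ₀IR²/[2(R²+z²)^(3/2)] on the axis, with z measured from that loop.
Loop 1 (z = 0.0245 m): B₁ = 3.45×10⁻⁶ T. Loop 2 (z = 0.0117 m): B₂ = 4.87×10⁻⁶ T.
The fields add: B = B₁ + B₂ = 8.32×10⁻⁶ T.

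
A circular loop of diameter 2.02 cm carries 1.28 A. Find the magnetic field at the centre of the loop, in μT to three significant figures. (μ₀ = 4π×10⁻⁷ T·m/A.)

B ≈ 79.6 μT

At the centre of a circular loop the Biot–Savart law gives B = μ₀I/(2R) (so R = 0.0101 m).
B = (4π×10⁻⁷ × 1.28) / (2 × 0.0101) = 7.96×10⁻⁵ T.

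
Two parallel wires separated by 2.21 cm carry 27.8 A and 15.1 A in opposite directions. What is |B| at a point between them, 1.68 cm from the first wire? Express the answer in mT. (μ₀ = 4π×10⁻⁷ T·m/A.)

B ≈ 0.901 mT

Each long wire gives B = μ₀I/(2πd). Distances are d₁ = 0.0168 m and d₂ = 0.0053 m.
B₁ = 3.31×10⁻⁴ T, B₂ = 5.70×10⁻⁴ T.
Between antiparallel currents both contributions point the same way, so they add. B = B₁ + B₂ = 3.31×10⁻⁴ + 5.70×10⁻⁴ = 9.01×10⁻⁴ T.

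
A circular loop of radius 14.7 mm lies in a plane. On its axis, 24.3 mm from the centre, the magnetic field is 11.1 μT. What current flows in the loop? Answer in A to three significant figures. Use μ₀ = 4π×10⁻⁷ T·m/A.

I ≈ 1.87 A

On the axis of a loop, B = μ₀IR²/[2(R²+z²)^(3/2)], so I = 2B(R²+z²)^(3/2)/(μ₀R²).
R² + z² = 0.0002161 + 0.0005905 = 0.0008066 m²; raised to 3/2 gives 2.29×10⁻⁵ m³.
I = 2 × 1.11×10⁻⁵ × 2.29×10⁻⁵ / (1.26×10⁻⁶ × 0.0002161) = 1.87 A.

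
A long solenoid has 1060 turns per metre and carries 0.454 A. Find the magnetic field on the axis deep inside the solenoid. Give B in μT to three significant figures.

B ≈ 605 μT

Inside a long solenoid, B = μ₀nI with n = 1060 turns/m.
B = 4π×10⁻⁷ × 1060 × 0.454 = 6.05×10⁻⁴ T.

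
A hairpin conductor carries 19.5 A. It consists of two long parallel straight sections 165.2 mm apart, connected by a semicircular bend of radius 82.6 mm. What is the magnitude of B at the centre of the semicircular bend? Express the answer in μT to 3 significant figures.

The semicircular arc contributes B_arc = μ₀I·π/(4πR) = μ₀I/(4R) = 7.42×10⁻⁵ T.
Each semi-infinite lead is at perpendicular distance R = 0.0826 m from the centre, with the perpendicular foot at its near end, so it contributes μ₀I/(4πR); both point the same way, together 4.72×10⁻⁵ T.
Arc and leads all point the same direction: B = 7.42×10⁻⁵ + 4.72×10⁻⁵ = 1.21×10⁻⁴ T.

B ≈ 121 μT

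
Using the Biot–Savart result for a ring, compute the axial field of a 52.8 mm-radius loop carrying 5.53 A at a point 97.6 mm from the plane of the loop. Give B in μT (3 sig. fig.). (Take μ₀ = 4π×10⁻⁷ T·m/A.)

B ≈ 7.09 μT

On the axis of a circular loop, B = μ₀IR² / [2(R²+z²)^(3/2)].
R² + z² = (0.0528)² + (0.0976)² = 0.01231 m², and (R²+z²)^(3/2) = 1.37×10⁻³ m³.
B = (4π×10⁻⁷ × 5.53 × 0.002788) / (2 × 1.37×10⁻³) = 7.09×10⁻⁶ T.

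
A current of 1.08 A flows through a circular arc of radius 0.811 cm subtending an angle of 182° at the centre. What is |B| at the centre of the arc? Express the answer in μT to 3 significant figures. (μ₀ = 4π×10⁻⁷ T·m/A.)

B ≈ 42.3 μT

The Biot–Savart field of a circular arc at its centre is B = μ₀Iφ/(4πR), with φ = 3.176 rad.
B = (4π×10⁻⁷ × 1.08 × 3.176) / (4π × 0.00811) = 4.23×10⁻⁵ T.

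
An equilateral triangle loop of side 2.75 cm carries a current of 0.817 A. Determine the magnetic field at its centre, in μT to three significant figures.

B ≈ 53.5 μT

Each side is a finite straight segment at perpendicular distance d = a/(2 tan(π/3)) = 0.007939 m from the centre, with end-angles ±π/3.
One side contributes B₁ = (μ₀I/4πd)·2 sin(π/3) = 1.78×10⁻⁵ T.
All 3 sides add in the same direction: B = 3 × 1.78×10⁻⁵ = 5.35×10⁻⁵ T.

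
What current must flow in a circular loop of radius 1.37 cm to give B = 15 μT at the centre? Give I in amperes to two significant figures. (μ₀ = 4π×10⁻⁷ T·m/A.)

At the centre of a circular loop B = μ₀I/(2R), so I = 2RB/μ₀.
With R = 0.0137 m, I = 2 × 0.0137 × 1.50×10⁻⁵ / (4π×10⁻⁷) = 0.327 A.

I ≈ 0.33 A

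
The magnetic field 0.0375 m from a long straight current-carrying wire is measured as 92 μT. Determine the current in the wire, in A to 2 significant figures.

For a long straight wire B = μ₀I/(2πd), so I = 2πdB/μ₀.
I = 2π × 0.0375 × 9.20×10⁻⁵ / (4π×10⁻⁷) = 17.2 A.

I ≈ 17 A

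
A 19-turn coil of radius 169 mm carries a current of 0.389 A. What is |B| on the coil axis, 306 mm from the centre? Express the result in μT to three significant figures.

For an N-turn flat coil, B = Nμ₀IR²/[2(R²+z²)^(3/2)] with R = 0.169 m, z = 0.306 m.
B = 19 × 1.63×10⁻⁷ T = 3.11×10⁻⁶ T.

B ≈ 3.11 μT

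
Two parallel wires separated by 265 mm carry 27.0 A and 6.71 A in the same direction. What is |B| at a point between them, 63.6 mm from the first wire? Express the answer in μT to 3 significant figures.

B ≈ 78.2 μT

Each long wire gives B = μ₀I/(2πd). Distances are d₁ = 0.0636 m and d₂ = 0.2014 m.
B₁ = 8.49×10⁻⁵ T, B₂ = 6.66×10⁻⁶ T.
Between parallel currents the two contributions point in opposite directions, so they subtract. B = |B₁ − B₂| = |8.49×10⁻⁵ − 6.66×10⁻⁶| = 7.82×10⁻⁵ T.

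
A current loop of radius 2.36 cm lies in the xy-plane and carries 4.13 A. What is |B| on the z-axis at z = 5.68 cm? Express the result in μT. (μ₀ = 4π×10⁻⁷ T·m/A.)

B ≈ 6.21 μT

On the axis of a circular loop, B = μ₀IR² / [2(R²+z²)^(3/2)].
R² + z² = (0.0236)² + (0.0568)² = 0.003783 m², and (R²+z²)^(3/2) = 2.33×10⁻⁴ m³.
B = (4π×10⁻⁷ × 4.13 × 0.000557) / (2 × 2.33×10⁻⁴) = 6.21×10⁻⁶ T.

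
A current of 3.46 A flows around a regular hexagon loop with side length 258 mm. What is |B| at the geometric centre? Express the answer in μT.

Each side is a finite straight segment at perpendicular distance d = a/(2 tan(π/6)) = 0.2234 m from the centre, with end-angles ±π/6.
One side contributes B₁ = (μ₀I/4πd)·2 sin(π/6) = 1.55×10⁻⁶ T.
All 6 sides add in the same direction: B = 6 × 1.55×10⁻⁶ = 9.29×10⁻⁶ T.

B ≈ 9.29 μT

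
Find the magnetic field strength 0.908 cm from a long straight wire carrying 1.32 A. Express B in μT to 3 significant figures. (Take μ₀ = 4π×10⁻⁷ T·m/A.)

For an infinitely long straight wire, B = μ₀I/(2πd).
B = (4π×10⁻⁷ × 1.32) / (2π × 0.00908) = 2.91×10⁻⁵ T.

B ≈ 29.1 μT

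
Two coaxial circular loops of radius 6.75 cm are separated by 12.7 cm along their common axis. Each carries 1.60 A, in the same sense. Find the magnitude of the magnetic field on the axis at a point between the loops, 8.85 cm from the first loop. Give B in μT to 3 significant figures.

Each loop contributes B = μ₀IR²/[2(R²+z²)^(3/2)] on the axis, with z measured from that loop.
Loop 1 (z = 0.0885 m): B₁ = 3.32×10⁻⁶ T. Loop 2 (z = 0.0385 m): B₂ = 9.76×10⁻⁶ T.
The fields add: B = B₁ + B₂ = 1.31×10⁻⁵ T.

B ≈ 13.1 μT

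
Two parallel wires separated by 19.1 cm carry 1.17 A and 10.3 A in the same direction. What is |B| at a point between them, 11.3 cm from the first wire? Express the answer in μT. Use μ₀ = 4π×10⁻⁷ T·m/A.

Each long wire gives B = μ₀I/(2πd). Distances are d₁ = 0.113 m and d₂ = 0.078 m.
B₁ = 2.07×10⁻⁶ T, B₂ = 2.64×10⁻⁵ T.
Between parallel currents the two contributions point in opposite directions, so they subtract. B = |B₁ − B₂| = |2.07×10⁻⁶ − 2.64×10⁻⁵| = 2.43×10⁻⁵ T.

B ≈ 24.3 μT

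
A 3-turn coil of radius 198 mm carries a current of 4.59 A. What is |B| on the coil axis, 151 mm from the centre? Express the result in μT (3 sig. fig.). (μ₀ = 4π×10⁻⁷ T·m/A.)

B ≈ 22.0 μT

For an N-turn flat coil, B = Nμ₀IR²/[2(R²+z²)^(3/2)] with R = 0.198 m, z = 0.151 m.
B = 3 × 7.32×10⁻⁶ T = 2.20×10⁻⁵ T.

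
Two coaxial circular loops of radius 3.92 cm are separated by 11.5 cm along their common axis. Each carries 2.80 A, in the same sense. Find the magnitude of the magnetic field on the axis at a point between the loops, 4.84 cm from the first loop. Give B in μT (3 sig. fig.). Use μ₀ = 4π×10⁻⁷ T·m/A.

B ≈ 17.0 μT

Each loop contributes B = μ₀IR²/[2(R²+z²)^(3/2)] on the axis, with z measured from that loop.
Loop 1 (z = 0.0484 m): B₁ = 1.12×10⁻⁵ T. Loop 2 (z = 0.0666 m): B₂ = 5.86×10⁻⁶ T.
The fields add: B = B₁ + B₂ = 1.70×10⁻⁵ T.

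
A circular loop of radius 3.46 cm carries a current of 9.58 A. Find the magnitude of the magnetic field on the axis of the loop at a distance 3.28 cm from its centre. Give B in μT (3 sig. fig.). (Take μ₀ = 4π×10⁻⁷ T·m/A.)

B ≈ 66.5 μT

On the axis of a circular loop, B = μ₀IR² / [2(R²+z²)^(3/2)].
R² + z² = (0.0346)² + (0.0328)² = 0.002273 m², and (R²+z²)^(3/2) = 1.08×10⁻⁴ m³.
B = (4π×10⁻⁷ × 9.58 × 0.001197) / (2 × 1.08×10⁻⁴) = 6.65×10⁻⁵ T.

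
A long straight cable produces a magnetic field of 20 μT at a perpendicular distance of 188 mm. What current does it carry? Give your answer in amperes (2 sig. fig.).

I ≈ 19 A

For a long straight wire B = μ₀I/(2πd), so I = 2πdB/μ₀.
I = 2π × 0.188 × 2.00×10⁻⁵ / (4π×10⁻⁷) = 18.8 A.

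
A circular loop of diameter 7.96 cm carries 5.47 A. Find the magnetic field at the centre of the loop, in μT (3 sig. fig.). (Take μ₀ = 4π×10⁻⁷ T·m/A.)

At the centre of a circular loop the Biot–Savart law gives B = μ₀I/(2R) (so R = 0.0398 m).
B = (4π×10⁻⁷ × 5.47) / (2 × 0.0398) = 8.64×10⁻⁵ T.

B ≈ 86.4 μT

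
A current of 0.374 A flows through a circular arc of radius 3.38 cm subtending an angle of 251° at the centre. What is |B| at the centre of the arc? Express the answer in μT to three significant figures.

The Biot–Savart field of a circular arc at its centre is B = μ₀Iφ/(4πR), with φ = 4.381 rad.
B = (4π×10⁻⁷ × 0.374 × 4.381) / (4π × 0.0338) = 4.85×10⁻⁶ T.

B ≈ 4.85 μT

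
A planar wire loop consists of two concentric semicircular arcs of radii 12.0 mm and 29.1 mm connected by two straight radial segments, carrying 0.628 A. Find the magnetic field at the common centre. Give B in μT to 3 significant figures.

B ≈ 9.66 μT

The radial connectors point toward the centre, so dl × r̂ = 0 and they contribute nothing.
Each semicircle gives μ₀I/(4R): inner arc 1.64×10⁻⁵ T, outer arc 6.78×10⁻⁶ T.
The two arcs carry current in opposite angular senses, so their fields oppose: B = |1.64×10⁻⁵ − 6.78×10⁻⁶| = 9.66×10⁻⁶ T.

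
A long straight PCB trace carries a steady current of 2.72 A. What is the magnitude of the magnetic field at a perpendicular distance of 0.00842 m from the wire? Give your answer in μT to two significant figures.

B ≈ 65 μT

For an infinitely long straight wire, B = μ₀I/(2πd).
B = (4π×10⁻⁷ × 2.72) / (2π × 0.00842) = 6.46×10⁻⁵ T.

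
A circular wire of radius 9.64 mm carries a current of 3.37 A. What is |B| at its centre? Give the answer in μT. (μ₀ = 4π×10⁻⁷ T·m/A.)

At the centre of a circular loop the Biot–Savart law gives B = μ₀I/(2R).
B = (4π×10⁻⁷ × 3.37) / (2 × 0.00964) = 2.20×10⁻⁴ T.

B ≈ 220 μT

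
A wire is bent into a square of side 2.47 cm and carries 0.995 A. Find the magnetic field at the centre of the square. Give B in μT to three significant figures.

B ≈ 45.6 μT

Each side is a finite straight segment at perpendicular distance d = a/(2 tan(π/4)) = 0.01235 m from the centre, with end-angles ±π/4.
One side contributes B₁ = (μ₀I/4πd)·2 sin(π/4) = 1.14×10⁻⁵ T.
All 4 sides add in the same direction: B = 4 × 1.14×10⁻⁵ = 4.56×10⁻⁵ T.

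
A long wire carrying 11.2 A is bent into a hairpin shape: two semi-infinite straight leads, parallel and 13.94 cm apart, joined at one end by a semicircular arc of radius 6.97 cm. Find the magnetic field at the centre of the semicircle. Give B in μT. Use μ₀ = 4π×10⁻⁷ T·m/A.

B ≈ 82.6 μT

The semicircular arc contributes B_arc = μ₀I·π/(4πR) = μ₀I/(4R) = 5.05×10⁻⁵ T.
Each semi-infinite lead is at perpendicular distance R = 0.0697 m from the centre, with the perpendicular foot at its near end, so it contributes μ₀I/(4πR); both point the same way, together 3.21×10⁻⁵ T.
Arc and leads all point the same direction: B = 5.05×10⁻⁵ + 3.21×10⁻⁵ = 8.26×10⁻⁵ T.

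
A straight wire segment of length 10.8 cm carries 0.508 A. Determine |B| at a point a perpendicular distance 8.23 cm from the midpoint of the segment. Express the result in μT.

For a finite straight segment, B = (μ₀I/4πd)(sinθ₁ + sinθ₂), where θ₁, θ₂ are the angles from the perpendicular to each end.
The perpendicular from the point meets the wire at its midpoint, so each end is L/2 = 0.054 m away along the wire.
sinθ₁ = 0.054/√(0.054²+0.0823²) = 0.5486; sinθ₂ = 0.054/√(0.054²+0.0823²) = 0.5486.
B = (4π×10⁻⁷ × 0.508) / (4π × 0.0823) × (0.5486 + 0.5486) = 6.77×10⁻⁷ T.

B ≈ 0.677 μT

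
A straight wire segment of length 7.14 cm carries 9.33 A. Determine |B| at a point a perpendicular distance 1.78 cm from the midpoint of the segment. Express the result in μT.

B ≈ 93.8 μT

For a finite straight segment, B = (μ₀I/4πd)(sinθ₁ + sinθ₂), where θ₁, θ₂ are the angles from the perpendicular to each end.
The perpendicular from the point meets the wire at its midpoint, so each end is L/2 = 0.0357 m away along the wire.
sinθ₁ = 0.0357/√(0.0357²+0.0178²) = 0.8949; sinθ₂ = 0.0357/√(0.0357²+0.0178²) = 0.8949.
B = (4π×10⁻⁷ × 9.33) / (4π × 0.0178) × (0.8949 + 0.8949) = 9.38×10⁻⁵ T.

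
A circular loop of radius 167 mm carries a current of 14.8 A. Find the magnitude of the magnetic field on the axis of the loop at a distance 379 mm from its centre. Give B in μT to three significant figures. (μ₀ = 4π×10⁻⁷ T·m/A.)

On the axis of a circular loop, B = μ₀IR² / [2(R²+z²)^(3/2)].
R² + z² = (0.167)² + (0.379)² = 0.1715 m², and (R²+z²)^(3/2) = 7.10×10⁻² m³.
B = (4π×10⁻⁷ × 14.8 × 0.02789) / (2 × 7.10×10⁻²) = 3.65×10⁻⁶ T.

B ≈ 3.65 μT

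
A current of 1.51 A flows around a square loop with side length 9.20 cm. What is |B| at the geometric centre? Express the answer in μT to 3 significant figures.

B ≈ 18.6 μT

Each side is a finite straight segment at perpendicular distance d = a/(2 tan(π/4)) = 0.046 m from the centre, with end-angles ±π/4.
One side contributes B₁ = (μ₀I/4πd)·2 sin(π/4) = 4.64×10⁻⁶ T.
All 4 sides add in the same direction: B = 4 × 4.64×10⁻⁶ = 1.86×10⁻⁵ T.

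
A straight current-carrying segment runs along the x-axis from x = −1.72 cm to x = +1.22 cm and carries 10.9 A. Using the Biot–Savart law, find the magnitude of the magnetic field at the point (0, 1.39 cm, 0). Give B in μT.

B ≈ 113 μT

For a finite straight segment, B = (μ₀I/4πd)(sinθ₁ + sinθ₂), where θ₁, θ₂ are the angles from the perpendicular to each end.
The perpendicular distance is d = 0.0139 m; the end-offsets along the wire are a = 0.0172 m and b = 0.0122 m.
sinθ₁ = 0.0172/√(0.0172²+0.0139²) = 0.7778; sinθ₂ = 0.0122/√(0.0122²+0.0139²) = 0.6597.
B = (4π×10⁻⁷ × 10.9) / (4π × 0.0139) × (0.7778 + 0.6597) = 1.13×10⁻⁴ T.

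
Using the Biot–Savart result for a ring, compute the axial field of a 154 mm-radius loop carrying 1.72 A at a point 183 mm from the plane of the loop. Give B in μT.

B ≈ 1.87 μT

On the axis of a circular loop, B = μ₀IR² / [2(R²+z²)^(3/2)].
R² + z² = (0.154)² + (0.183)² = 0.0572 m², and (R²+z²)^(3/2) = 1.37×10⁻² m³.
B = (4π×10⁻⁷ × 1.72 × 0.02372) / (2 × 1.37×10⁻²) = 1.87×10⁻⁶ T.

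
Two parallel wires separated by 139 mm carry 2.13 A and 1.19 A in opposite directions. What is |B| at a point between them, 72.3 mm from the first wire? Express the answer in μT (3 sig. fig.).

Each long wire gives B = μ₀I/(2πd). Distances are d₁ = 0.0723 m and d₂ = 0.0667 m.
B₁ = 5.89×10⁻⁶ T, B₂ = 3.57×10⁻⁶ T.
Between antiparallel currents both contributions point the same way, so they add. B = B₁ + B₂ = 5.89×10⁻⁶ + 3.57×10⁻⁶ = 9.46×10⁻⁶ T.

B ≈ 9.46 μT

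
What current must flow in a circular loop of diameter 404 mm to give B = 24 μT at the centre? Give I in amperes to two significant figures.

I ≈ 7.7 A

At the centre of a circular loop B = μ₀I/(2R), so I = 2RB/μ₀.
With R = 0.202 m, I = 2 × 0.202 × 2.40×10⁻⁵ / (4π×10⁻⁷) = 7.72 A.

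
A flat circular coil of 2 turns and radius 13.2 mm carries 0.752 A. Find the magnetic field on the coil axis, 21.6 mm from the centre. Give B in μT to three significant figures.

B ≈ 10.2 μT

For an N-turn flat coil, B = Nμ₀IR²/[2(R²+z²)^(3/2)] with R = 0.0132 m, z = 0.0216 m.
B = 2 × 5.08×10⁻⁶ T = 1.02×10⁻⁵ T.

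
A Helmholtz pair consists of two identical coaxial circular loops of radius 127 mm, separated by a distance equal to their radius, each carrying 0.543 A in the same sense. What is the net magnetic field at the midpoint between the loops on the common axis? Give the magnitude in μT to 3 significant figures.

B ≈ 3.84 μT

Each loop contributes B = μ₀IR²/[2(R²+z²)^(3/2)] on the axis, with z measured from that loop.
Loop 1 (z = 0.0635 m): B₁ = 1.92×10⁻⁶ T. Loop 2 (z = 0.0635 m): B₂ = 1.92×10⁻⁶ T.
The fields add: B = B₁ + B₂ = 3.84×10⁻⁶ T.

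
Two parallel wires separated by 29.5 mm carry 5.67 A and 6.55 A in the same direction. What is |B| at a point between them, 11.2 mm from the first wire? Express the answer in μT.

Each long wire gives B = μ₀I/(2πd). Distances are d₁ = 0.0112 m and d₂ = 0.0183 m.
B₁ = 1.01×10⁻⁴ T, B₂ = 7.16×10⁻⁵ T.
Between parallel currents the two contributions point in opposite directions, so they subtract. B = |B₁ − B₂| = |1.01×10⁻⁴ − 7.16×10⁻⁵| = 2.97×10⁻⁵ T.

B ≈ 29.7 μT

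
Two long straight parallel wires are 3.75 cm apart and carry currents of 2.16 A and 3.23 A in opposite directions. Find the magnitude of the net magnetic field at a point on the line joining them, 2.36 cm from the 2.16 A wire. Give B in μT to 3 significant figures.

Each long wire gives B = μ₀I/(2πd). Distances are d₁ = 0.0236 m and d₂ = 0.0139 m.
B₁ = 1.83×10⁻⁵ T, B₂ = 4.65×10⁻⁵ T.
Between antiparallel currents both contributions point the same way, so they add. B = B₁ + B₂ = 1.83×10⁻⁵ + 4.65×10⁻⁵ = 6.48×10⁻⁵ T.

B ≈ 64.8 μT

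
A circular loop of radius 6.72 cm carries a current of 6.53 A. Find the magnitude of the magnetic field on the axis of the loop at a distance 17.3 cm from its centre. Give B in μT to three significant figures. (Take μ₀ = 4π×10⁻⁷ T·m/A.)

On the axis of a circular loop, B = μ₀IR² / [2(R²+z²)^(3/2)].
R² + z² = (0.0672)² + (0.173)² = 0.03444 m², and (R²+z²)^(3/2) = 6.39×10⁻³ m³.
B = (4π×10⁻⁷ × 6.53 × 0.004516) / (2 × 6.39×10⁻³) = 2.90×10⁻⁶ T.

B ≈ 2.90 μT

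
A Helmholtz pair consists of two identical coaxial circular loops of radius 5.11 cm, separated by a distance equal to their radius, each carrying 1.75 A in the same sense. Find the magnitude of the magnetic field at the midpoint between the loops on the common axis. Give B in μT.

B ≈ 30.8 μT

Each loop contributes B = μ₀IR²/[2(R²+z²)^(3/2)] on the axis, with z measured from that loop.
Loop 1 (z = 0.02555 m): B₁ = 1.54×10⁻⁵ T. Loop 2 (z = 0.02555 m): B₂ = 1.54×10⁻⁵ T.
The fields add: B = B₁ + B₂ = 3.08×10⁻⁵ T.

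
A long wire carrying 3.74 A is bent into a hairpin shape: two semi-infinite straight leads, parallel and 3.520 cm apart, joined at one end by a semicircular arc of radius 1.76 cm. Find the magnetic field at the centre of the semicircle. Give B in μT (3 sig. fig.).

B ≈ 109 μT

The semicircular arc contributes B_arc = μ₀I·π/(4πR) = μ₀I/(4R) = 6.68×10⁻⁵ T.
Each semi-infinite lead is at perpendicular distance R = 0.0176 m from the centre, with the perpendicular foot at its near end, so it contributes μ₀I/(4πR); both point the same way, together 4.25×10⁻⁵ T.
Arc and leads all point the same direction: B = 6.68×10⁻⁵ + 4.25×10⁻⁵ = 1.09×10⁻⁴ T.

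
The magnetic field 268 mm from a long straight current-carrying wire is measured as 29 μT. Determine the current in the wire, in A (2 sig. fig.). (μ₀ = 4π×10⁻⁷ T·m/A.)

For a long straight wire B = μ₀I/(2πd), so I = 2πdB/μ₀.
I = 2π × 0.268 × 2.90×10⁻⁵ / (4π×10⁻⁷) = 38.9 A.

I ≈ 39 A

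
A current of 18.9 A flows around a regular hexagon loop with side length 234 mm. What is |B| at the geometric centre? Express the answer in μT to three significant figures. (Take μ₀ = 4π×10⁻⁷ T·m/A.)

B ≈ 56.0 μT

Each side is a finite straight segment at perpendicular distance d = a/(2 tan(π/6)) = 0.2026 m from the centre, with end-angles ±π/6.
One side contributes B₁ = (μ₀I/4πd)·2 sin(π/6) = 9.33×10⁻⁶ T.
All 6 sides add in the same direction: B = 6 × 9.33×10⁻⁶ = 5.60×10⁻⁵ T.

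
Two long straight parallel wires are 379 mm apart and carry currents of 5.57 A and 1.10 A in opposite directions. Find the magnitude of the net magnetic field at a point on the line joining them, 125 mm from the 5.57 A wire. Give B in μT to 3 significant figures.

B ≈ 9.78 μT

Each long wire gives B = μ₀I/(2πd). Distances are d₁ = 0.125 m and d₂ = 0.254 m.
B₁ = 8.91×10⁻⁶ T, B₂ = 8.66×10⁻⁷ T.
Between antiparallel currents both contributions point the same way, so they add. B = B₁ + B₂ = 8.91×10⁻⁶ + 8.66×10⁻⁷ = 9.78×10⁻⁶ T.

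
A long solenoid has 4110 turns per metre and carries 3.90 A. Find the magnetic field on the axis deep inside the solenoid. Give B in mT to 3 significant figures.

Inside a long solenoid, B = μ₀nI with n = 4110 turns/m.
B = 4π×10⁻⁷ × 4110 × 3.90 = 2.01×10⁻² T.

B ≈ 20.1 mT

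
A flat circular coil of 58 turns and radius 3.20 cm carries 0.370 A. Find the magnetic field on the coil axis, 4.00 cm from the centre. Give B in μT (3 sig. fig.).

For an N-turn flat coil, B = Nμ₀IR²/[2(R²+z²)^(3/2)] with R = 0.032 m, z = 0.04 m.
B = 58 × 1.77×10⁻⁶ T = 1.03×10⁻⁴ T.

B ≈ 103 μT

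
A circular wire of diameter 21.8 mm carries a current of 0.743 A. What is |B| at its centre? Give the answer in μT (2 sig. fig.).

At the centre of a circular loop the Biot–Savart law gives B = μ₀I/(2R) (so R = 0.0109 m).
B = (4π×10⁻⁷ × 0.743) / (2 × 0.0109) = 4.28×10⁻⁵ T.

B ≈ 43 μT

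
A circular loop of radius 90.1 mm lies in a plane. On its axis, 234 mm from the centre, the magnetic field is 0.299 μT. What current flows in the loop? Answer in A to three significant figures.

On the axis of a loop, B = μ₀IR²/[2(R²+z²)^(3/2)], so I = 2B(R²+z²)^(3/2)/(μ₀R²).
R² + z² = 0.008118 + 0.05476 = 0.06287 m²; raised to 3/2 gives 1.58×10⁻² m³.
I = 2 × 2.99×10⁻⁷ × 1.58×10⁻² / (1.26×10⁻⁶ × 0.008118) = 0.924 A.

I ≈ 0.924 A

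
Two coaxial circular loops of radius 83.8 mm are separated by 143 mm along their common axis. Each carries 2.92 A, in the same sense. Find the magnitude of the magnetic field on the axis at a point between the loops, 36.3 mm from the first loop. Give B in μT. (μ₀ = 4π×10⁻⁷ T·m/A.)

Each loop contributes B = μ₀IR²/[2(R²+z²)^(3/2)] on the axis, with z measured from that loop.
Loop 1 (z = 0.0363 m): B₁ = 1.69×10⁻⁵ T. Loop 2 (z = 0.1067 m): B₂ = 5.16×10⁻⁶ T.
The fields add: B = B₁ + B₂ = 2.21×10⁻⁵ T.

B ≈ 22.1 μT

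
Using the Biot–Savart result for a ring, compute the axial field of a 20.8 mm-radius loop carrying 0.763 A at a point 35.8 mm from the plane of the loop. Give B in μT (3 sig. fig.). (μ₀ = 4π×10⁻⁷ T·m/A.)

On the axis of a circular loop, B = μ₀IR² / [2(R²+z²)^(3/2)].
R² + z² = (0.0208)² + (0.0358)² = 0.001714 m², and (R²+z²)^(3/2) = 7.10×10⁻⁵ m³.
B = (4π×10⁻⁷ × 0.763 × 0.0004326) / (2 × 7.10×10⁻⁵) = 2.92×10⁻⁶ T.

B ≈ 2.92 μT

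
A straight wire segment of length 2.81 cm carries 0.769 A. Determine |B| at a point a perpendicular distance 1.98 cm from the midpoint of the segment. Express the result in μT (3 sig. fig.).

For a finite straight segment, B = (μ₀I/4πd)(sinθ₁ + sinθ₂), where θ₁, θ₂ are the angles from the perpendicular to each end.
The perpendicular from the point meets the wire at its midpoint, so each end is L/2 = 0.01405 m away along the wire.
sinθ₁ = 0.01405/√(0.01405²+0.0198²) = 0.5787; sinθ₂ = 0.01405/√(0.01405²+0.0198²) = 0.5787.
B = (4π×10⁻⁷ × 0.769) / (4π × 0.0198) × (0.5787 + 0.5787) = 4.50×10⁻⁶ T.

B ≈ 4.50 μT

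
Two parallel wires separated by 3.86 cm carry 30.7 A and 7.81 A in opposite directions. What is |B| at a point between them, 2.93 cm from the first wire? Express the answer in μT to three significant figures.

B ≈ 378 μT

Each long wire gives B = μ₀I/(2πd). Distances are d₁ = 0.0293 m and d₂ = 0.0093 m.
B₁ = 2.10×10⁻⁴ T, B₂ = 1.68×10⁻⁴ T.
Between antiparallel currents both contributions point the same way, so they add. B = B₁ + B₂ = 2.10×10⁻⁴ + 1.68×10⁻⁴ = 3.78×10⁻⁴ T.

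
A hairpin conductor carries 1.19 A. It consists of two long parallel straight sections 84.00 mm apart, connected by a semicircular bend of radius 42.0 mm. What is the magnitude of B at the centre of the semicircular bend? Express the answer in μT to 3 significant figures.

B ≈ 14.6 μT

The semicircular arc contributes B_arc = μ₀I·π/(4πR) = μ₀I/(4R) = 8.90×10⁻⁶ T.
Each semi-infinite lead is at perpendicular distance R = 0.042 m from the centre, with the perpendicular foot at its near end, so it contributes μ₀I/(4πR); both point the same way, together 5.67×10⁻⁶ T.
Arc and leads all point the same direction: B = 8.90×10⁻⁶ + 5.67×10⁻⁶ = 1.46×10⁻⁵ T.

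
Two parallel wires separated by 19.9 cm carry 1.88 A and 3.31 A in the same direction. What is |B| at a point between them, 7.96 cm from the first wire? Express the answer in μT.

B ≈ 0.821 μT

Each long wire gives B = μ₀I/(2πd). Distances are d₁ = 0.0796 m and d₂ = 0.1194 m.
B₁ = 4.72×10⁻⁶ T, B₂ = 5.54×10⁻⁶ T.
Between parallel currents the two contributions point in opposite directions, so they subtract. B = |B₁ − B₂| = |4.72×10⁻⁶ − 5.54×10⁻⁶| = 8.21×10⁻⁷ T.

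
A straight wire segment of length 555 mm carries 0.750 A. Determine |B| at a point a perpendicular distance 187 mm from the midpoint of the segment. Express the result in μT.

B ≈ 0.665 μT

For a finite straight segment, B = (μ₀I/4πd)(sinθ₁ + sinθ₂), where θ₁, θ₂ are the angles from the perpendicular to each end.
The perpendicular from the point meets the wire at its midpoint, so each end is L/2 = 0.2775 m away along the wire.
sinθ₁ = 0.2775/√(0.2775²+0.187²) = 0.8293; sinθ₂ = 0.2775/√(0.2775²+0.187²) = 0.8293.
B = (4π×10⁻⁷ × 0.750) / (4π × 0.187) × (0.8293 + 0.8293) = 6.65×10⁻⁷ T.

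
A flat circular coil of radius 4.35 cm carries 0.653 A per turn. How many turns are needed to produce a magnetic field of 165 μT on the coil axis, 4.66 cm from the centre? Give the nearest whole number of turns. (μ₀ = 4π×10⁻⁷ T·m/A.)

N = 55

For an N-turn coil, B = Nμ₀IR²/[2(R²+z²)^(3/2)]. A single turn gives B₁ = 3.00×10⁻⁶ T with R = 0.0435 m, z = 0.0466 m.
N = B/B₁ = 1.65×10⁻⁴ / 3.00×10⁻⁶ = 55.06.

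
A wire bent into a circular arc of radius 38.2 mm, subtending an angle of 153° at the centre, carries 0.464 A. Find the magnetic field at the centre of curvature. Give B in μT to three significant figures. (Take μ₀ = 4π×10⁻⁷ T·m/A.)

The Biot–Savart field of a circular arc at its centre is B = μ₀Iφ/(4πR), with φ = 2.67 rad.
B = (4π×10⁻⁷ × 0.464 × 2.67) / (4π × 0.0382) = 3.24×10⁻⁶ T.

B ≈ 3.24 μT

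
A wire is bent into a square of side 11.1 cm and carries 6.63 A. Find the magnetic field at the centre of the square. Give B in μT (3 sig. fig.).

B ≈ 67.6 μT

Each side is a finite straight segment at perpendicular distance d = a/(2 tan(π/4)) = 0.0555 m from the centre, with end-angles ±π/4.
One side contributes B₁ = (μ₀I/4πd)·2 sin(π/4) = 1.69×10⁻⁵ T.
All 4 sides add in the same direction: B = 4 × 1.69×10⁻⁵ = 6.76×10⁻⁵ T.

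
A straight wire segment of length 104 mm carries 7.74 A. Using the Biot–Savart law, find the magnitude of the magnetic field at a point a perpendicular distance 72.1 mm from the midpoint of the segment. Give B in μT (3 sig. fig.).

B ≈ 12.6 μT

For a finite straight segment, B = (μ₀I/4πd)(sinθ₁ + sinθ₂), where θ₁, θ₂ are the angles from the perpendicular to each end.
The perpendicular from the point meets the wire at its midpoint, so each end is L/2 = 0.052 m away along the wire.
sinθ₁ = 0.052/√(0.052²+0.0721²) = 0.5850; sinθ₂ = 0.052/√(0.052²+0.0721²) = 0.5850.
B = (4π×10⁻⁷ × 7.74) / (4π × 0.0721) × (0.5850 + 0.5850) = 1.26×10⁻⁵ T.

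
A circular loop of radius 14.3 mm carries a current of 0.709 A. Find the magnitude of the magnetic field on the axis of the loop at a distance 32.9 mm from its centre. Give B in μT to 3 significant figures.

B ≈ 1.97 μT

On the axis of a circular loop, B = μ₀IR² / [2(R²+z²)^(3/2)].
R² + z² = (0.0143)² + (0.0329)² = 0.001287 m², and (R²+z²)^(3/2) = 4.62×10⁻⁵ m³.
B = (4π×10⁻⁷ × 0.709 × 0.0002045) / (2 × 4.62×10⁻⁵) = 1.97×10⁻⁶ T.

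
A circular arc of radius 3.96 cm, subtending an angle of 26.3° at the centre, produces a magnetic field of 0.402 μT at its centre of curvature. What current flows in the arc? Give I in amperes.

For a circular arc, B = μ₀Iφ/(4πR) with φ in radians; here φ = 0.459 rad.
So I = 4πRB/(μ₀φ) = 4π × 0.0396 × 4.02×10⁻⁷ / (4π×10⁻⁷ × 0.459) = 0.347 A.

I ≈ 0.347 A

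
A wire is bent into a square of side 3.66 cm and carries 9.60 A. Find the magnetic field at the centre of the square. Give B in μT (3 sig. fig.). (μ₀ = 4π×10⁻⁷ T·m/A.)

B ≈ 297 μT

Each side is a finite straight segment at perpendicular distance d = a/(2 tan(π/4)) = 0.0183 m from the centre, with end-angles ±π/4.
One side contributes B₁ = (μ₀I/4πd)·2 sin(π/4) = 7.42×10⁻⁵ T.
All 4 sides add in the same direction: B = 4 × 7.42×10⁻⁵ = 2.97×10⁻⁴ T.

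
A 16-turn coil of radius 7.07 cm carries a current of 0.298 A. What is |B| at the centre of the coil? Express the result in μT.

B ≈ 42.4 μT

For an N-turn flat coil, B = Nμ₀I/(2R) with R = 0.0707 m.
B = 16 × 2.65×10⁻⁶ T = 4.24×10⁻⁵ T.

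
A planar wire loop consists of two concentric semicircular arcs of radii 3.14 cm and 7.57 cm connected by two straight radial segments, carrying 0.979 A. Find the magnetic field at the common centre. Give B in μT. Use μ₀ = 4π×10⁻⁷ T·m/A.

B ≈ 5.73 μT

The radial connectors point toward the centre, so dl × r̂ = 0 and they contribute nothing.
Each semicircle gives μ₀I/(4R): inner arc 9.79×10⁻⁶ T, outer arc 4.06×10⁻⁶ T.
The two arcs carry current in opposite angular senses, so their fields oppose: B = |9.79×10⁻⁶ − 4.06×10⁻⁶| = 5.73×10⁻⁶ T.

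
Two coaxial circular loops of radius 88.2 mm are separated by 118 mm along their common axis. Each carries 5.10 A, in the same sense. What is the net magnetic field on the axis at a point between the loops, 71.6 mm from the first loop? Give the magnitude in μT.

B ≈ 42.2 μT

Each loop contributes B = μ₀IR²/[2(R²+z²)^(3/2)] on the axis, with z measured from that loop.
Loop 1 (z = 0.0716 m): B₁ = 1.70×10⁻⁵ T. Loop 2 (z = 0.0464 m): B₂ = 2.52×10⁻⁵ T.
The fields add: B = B₁ + B₂ = 4.22×10⁻⁵ T.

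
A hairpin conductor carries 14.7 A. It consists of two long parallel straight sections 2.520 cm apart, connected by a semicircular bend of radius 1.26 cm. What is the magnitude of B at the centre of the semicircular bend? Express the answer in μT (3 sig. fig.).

The semicircular arc contributes B_arc = μ₀I·π/(4πR) = μ₀I/(4R) = 3.67×10⁻⁴ T.
Each semi-infinite lead is at perpendicular distance R = 0.0126 m from the centre, with the perpendicular foot at its near end, so it contributes μ₀I/(4πR); both point the same way, together 2.33×10⁻⁴ T.
Arc and leads all point the same direction: B = 3.67×10⁻⁴ + 2.33×10⁻⁴ = 6.00×10⁻⁴ T.

B ≈ 600 μT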